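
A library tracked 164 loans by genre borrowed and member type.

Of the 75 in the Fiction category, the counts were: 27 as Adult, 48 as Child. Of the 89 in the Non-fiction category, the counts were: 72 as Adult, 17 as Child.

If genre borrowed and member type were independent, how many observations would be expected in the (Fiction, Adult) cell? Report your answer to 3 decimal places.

45.274

Row total (Fiction) = 75; column total (Adult) = 99; grand total N = 164.
Expected count = (row total × column total) / N = 75 × 99 / 164 = 45.274.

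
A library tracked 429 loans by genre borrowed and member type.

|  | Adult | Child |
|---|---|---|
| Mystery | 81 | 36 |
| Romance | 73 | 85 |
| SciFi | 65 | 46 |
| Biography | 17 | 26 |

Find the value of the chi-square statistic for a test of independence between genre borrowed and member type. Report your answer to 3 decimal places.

19.238

Row totals: 117, 158, 111, 43. Column totals: 236, 193. Grand total N = 429.
Expected counts (row total × column total / N):
  Mystery, Adult: 117×236/429 = 64.3636
  Mystery, Child: 117×193/429 = 52.6364
  Romance, Adult: 158×236/429 = 86.9184
  Romance, Child: 158×193/429 = 71.0816
  SciFi, Adult: 111×236/429 = 61.0629
  SciFi, Child: 111×193/429 = 49.9371
  Biography, Adult: 43×236/429 = 23.6550
  Biography, Child: 43×193/429 = 19.3450
Contributions (O − E)²/E:
  (81 − 64.3636)²/64.3636 = 4.3001
  (36 − 52.6364)²/52.6364 = 5.2581
  (73 − 86.9184)²/86.9184 = 2.2288
  (85 − 71.0816)²/71.0816 = 2.7253
  (65 − 61.0629)²/61.0629 = 0.2538
  (46 − 49.9371)²/49.9371 = 0.3104
  (17 − 23.6550)²/23.6550 = 1.8723
  (26 − 19.3450)²/19.3450 = 2.2894
χ² = 4.3001 + 5.2581 + 2.2288 + 2.7253 + 0.2538 + 0.3104 + 1.8723 + 2.2894 = 19.238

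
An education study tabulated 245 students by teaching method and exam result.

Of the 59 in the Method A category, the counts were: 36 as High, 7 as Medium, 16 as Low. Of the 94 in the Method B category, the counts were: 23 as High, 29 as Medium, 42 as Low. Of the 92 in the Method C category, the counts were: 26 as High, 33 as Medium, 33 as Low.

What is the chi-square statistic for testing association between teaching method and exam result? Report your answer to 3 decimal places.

Row totals: 59, 94, 92. Column totals: 85, 69, 91. Grand total N = 245.
Expected counts (row total × column total / N):
  Method A, High: 59×85/245 = 20.4694
  Method A, Medium: 59×69/245 = 16.6163
  Method A, Low: 59×91/245 = 21.9143
  Method B, High: 94×85/245 = 32.6122
  Method B, Medium: 94×69/245 = 26.4735
  Method B, Low: 94×91/245 = 34.9143
  Method C, High: 92×85/245 = 31.9184
  Method C, Medium: 92×69/245 = 25.9102
  Method C, Low: 92×91/245 = 34.1714
Contributions (O − E)²/E:
  (36 − 20.4694)²/20.4694 = 11.7834
  (7 − 16.6163)²/16.6163 = 5.5652
  (16 − 21.9143)²/21.9143 = 1.5962
  (23 − 32.6122)²/32.6122 = 2.8331
  (29 − 26.4735)²/26.4735 = 0.2411
  (42 − 34.9143)²/34.9143 = 1.4380
  (26 − 31.9184)²/31.9184 = 1.0974
  (33 − 25.9102)²/25.9102 = 1.9400
  (33 − 34.1714)²/34.1714 = 0.0402
χ² = 11.7834 + 5.5652 + 1.5962 + 2.8331 + 0.2411 + 1.4380 + 1.0974 + 1.9400 + 0.0402 = 26.535

26.535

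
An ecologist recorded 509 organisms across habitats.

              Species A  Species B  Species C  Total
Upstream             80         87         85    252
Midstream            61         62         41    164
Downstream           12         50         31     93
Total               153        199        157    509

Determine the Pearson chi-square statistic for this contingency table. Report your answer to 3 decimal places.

21.341

Grand total N = 509.
Expected counts (row total × column total / N):
  Upstream, Species A: 252×153/509 = 75.7485
  Upstream, Species B: 252×199/509 = 98.5226
  Upstream, Species C: 252×157/509 = 77.7289
  Midstream, Species A: 164×153/509 = 49.2967
  Midstream, Species B: 164×199/509 = 64.1179
  Midstream, Species C: 164×157/509 = 50.5855
  Downstream, Species A: 93×153/509 = 27.9548
  Downstream, Species B: 93×199/509 = 36.3595
  Downstream, Species C: 93×157/509 = 28.6857
Contributions (O − E)²/E:
  (80 − 75.7485)²/75.7485 = 0.2386
  (87 − 98.5226)²/98.5226 = 1.3476
  (85 − 77.7289)²/77.7289 = 0.6802
  (61 − 49.2967)²/49.2967 = 2.7784
  (62 − 64.1179)²/64.1179 = 0.0700
  (41 − 50.5855)²/50.5855 = 1.8164
  (12 − 27.9548)²/27.9548 = 9.1060
  (50 − 36.3595)²/36.3595 = 5.1173
  (31 − 28.6857)²/28.6857 = 0.1867
χ² = 0.2386 + 1.3476 + 0.6802 + 2.7784 + 0.0700 + 1.8164 + 9.1060 + 5.1173 + 0.1867 = 21.341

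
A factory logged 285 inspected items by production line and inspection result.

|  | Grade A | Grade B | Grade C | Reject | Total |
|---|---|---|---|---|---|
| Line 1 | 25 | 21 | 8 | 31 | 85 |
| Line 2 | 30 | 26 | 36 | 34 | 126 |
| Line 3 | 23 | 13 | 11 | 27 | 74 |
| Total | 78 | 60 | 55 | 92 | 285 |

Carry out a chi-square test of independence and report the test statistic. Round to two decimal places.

Grand total N = 285.
Expected counts (row total × column total / N):
  Line 1, Grade A: 85×78/285 = 23.263
  Line 1, Grade B: 85×60/285 = 17.895
  Line 1, Grade C: 85×55/285 = 16.404
  Line 1, Reject: 85×92/285 = 27.439
  Line 2, Grade A: 126×78/285 = 34.484
  Line 2, Grade B: 126×60/285 = 26.526
  Line 2, Grade C: 126×55/285 = 24.316
  Line 2, Reject: 126×92/285 = 40.674
  Line 3, Grade A: 74×78/285 = 20.253
  Line 3, Grade B: 74×60/285 = 15.579
  Line 3, Grade C: 74×55/285 = 14.281
  Line 3, Reject: 74×92/285 = 23.888
Contributions (O − E)²/E:
  (25 − 23.263)²/23.263 = 0.1297
  (21 − 17.895)²/17.895 = 0.5388
  (8 − 16.404)²/16.404 = 4.3055
  (31 − 27.439)²/27.439 = 0.4621
  (30 − 34.484)²/34.484 = 0.5831
  (26 − 26.526)²/26.526 = 0.0104
  (36 − 24.316)²/24.316 = 5.6142
  (34 − 40.674)²/40.674 = 1.0951
  (23 − 20.253)²/20.253 = 0.3726
  (13 − 15.579)²/15.579 = 0.4269
  (11 − 14.281)²/14.281 = 0.7538
  (27 − 23.888)²/23.888 = 0.4054
χ² = 0.1297 + 0.5388 + 4.3055 + 0.4621 + 0.5831 + 0.0104 + 5.6142 + 1.0951 + 0.3726 + 0.4269 + 0.7538 + 0.4054 = 14.70

14.70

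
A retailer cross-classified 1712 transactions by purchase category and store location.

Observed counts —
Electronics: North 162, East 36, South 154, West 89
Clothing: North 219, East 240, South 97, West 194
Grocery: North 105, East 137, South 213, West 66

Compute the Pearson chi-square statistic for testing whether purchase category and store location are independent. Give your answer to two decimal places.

Row totals: 441, 750, 521. Column totals: 486, 413, 464, 349. Grand total N = 1712.
Expected counts (row total × column total / N):
  Electronics, North: 441×486/1712 = 125.1904
  Electronics, East: 441×413/1712 = 106.3861
  Electronics, South: 441×464/1712 = 119.5234
  Electronics, West: 441×349/1712 = 89.9001
  Clothing, North: 750×486/1712 = 212.9089
  Clothing, East: 750×413/1712 = 180.9287
  Clothing, South: 750×464/1712 = 203.2710
  Clothing, West: 750×349/1712 = 152.8914
  Grocery, North: 521×486/1712 = 147.9007
  Grocery, East: 521×413/1712 = 125.6852
  Grocery, South: 521×464/1712 = 141.2056
  Grocery, West: 521×349/1712 = 106.2085
Contributions (O − E)²/E:
  (162 − 125.1904)²/125.1904 = 10.8231
  (36 − 106.3861)²/106.3861 = 46.5681
  (154 − 119.5234)²/119.5234 = 9.9448
  (89 − 89.9001)²/89.9001 = 0.0090
  (219 − 212.9089)²/212.9089 = 0.1743
  (240 − 180.9287)²/180.9287 = 19.2862
  (97 − 203.2710)²/203.2710 = 55.5590
  (194 − 152.8914)²/152.8914 = 11.0531
  (105 − 147.9007)²/147.9007 = 12.4440
  (137 − 125.6852)²/125.6852 = 1.0186
  (213 − 141.2056)²/141.2056 = 36.5031
  (66 − 106.2085)²/106.2085 = 15.2222
χ² = 10.8231 + 46.5681 + 9.9448 + 0.0090 + 0.1743 + 19.2862 + 55.5590 + 11.0531 + 12.4440 + 1.0186 + 36.5031 + 15.2222 = 218.61

218.61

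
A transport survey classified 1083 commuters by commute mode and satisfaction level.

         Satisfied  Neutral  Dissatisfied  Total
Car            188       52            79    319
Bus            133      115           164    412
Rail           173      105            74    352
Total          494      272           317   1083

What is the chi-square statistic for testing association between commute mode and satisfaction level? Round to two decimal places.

69.71

Grand total N = 1083.
Expected counts (row total × column total / N):
  Car, Satisfied: 319×494/1083 = 145.509
  Car, Neutral: 319×272/1083 = 80.118
  Car, Dissatisfied: 319×317/1083 = 93.373
  Bus, Satisfied: 412×494/1083 = 187.930
  Bus, Neutral: 412×272/1083 = 103.476
  Bus, Dissatisfied: 412×317/1083 = 120.595
  Rail, Satisfied: 352×494/1083 = 160.561
  Rail, Neutral: 352×272/1083 = 88.406
  Rail, Dissatisfied: 352×317/1083 = 103.032
Contributions (O − E)²/E:
  (188 − 145.509)²/145.509 = 12.4081
  (52 − 80.118)²/80.118 = 9.8682
  (79 − 93.373)²/93.373 = 2.2125
  (133 − 187.930)²/187.930 = 16.0555
  (115 − 103.476)²/103.476 = 1.2834
  (164 − 120.595)²/120.595 = 15.6225
  (173 − 160.561)²/160.561 = 0.9637
  (105 − 88.406)²/88.406 = 3.1147
  (74 − 103.032)²/103.032 = 8.1805
χ² = 12.4081 + 9.8682 + 2.2125 + 16.0555 + 1.2834 + 15.6225 + 0.9637 + 3.1147 + 8.1805 = 69.71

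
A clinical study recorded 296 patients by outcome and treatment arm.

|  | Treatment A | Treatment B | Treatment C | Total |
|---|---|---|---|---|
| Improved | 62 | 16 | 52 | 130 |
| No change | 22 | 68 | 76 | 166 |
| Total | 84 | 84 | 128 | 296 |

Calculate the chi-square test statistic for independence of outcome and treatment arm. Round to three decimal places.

52.131

Grand total N = 296.
Expected counts (row total × column total / N):
  Improved, Treatment A: 130×84/296 = 36.8919
  Improved, Treatment B: 130×84/296 = 36.8919
  Improved, Treatment C: 130×128/296 = 56.2162
  No change, Treatment A: 166×84/296 = 47.1081
  No change, Treatment B: 166×84/296 = 47.1081
  No change, Treatment C: 166×128/296 = 71.7838
Contributions (O − E)²/E:
  (62 − 36.8919)²/36.8919 = 17.0882
  (16 − 36.8919)²/36.8919 = 11.8311
  (52 − 56.2162)²/56.2162 = 0.3162
  (22 − 47.1081)²/47.1081 = 13.3823
  (68 − 47.1081)²/47.1081 = 9.2653
  (76 − 71.7838)²/71.7838 = 0.2476
χ² = 17.0882 + 11.8311 + 0.3162 + 13.3823 + 9.2653 + 0.2476 = 52.131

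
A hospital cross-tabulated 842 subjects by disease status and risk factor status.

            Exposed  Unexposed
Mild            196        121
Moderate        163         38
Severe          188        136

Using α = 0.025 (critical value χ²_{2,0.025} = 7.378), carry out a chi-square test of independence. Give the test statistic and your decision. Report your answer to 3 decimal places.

31.201; reject H₀

Row totals: 317, 201, 324. Column totals: 547, 295. Grand total N = 842.
Expected counts (row total × column total / N):
  Mild, Exposed: 317×547/842 = 205.9371
  Mild, Unexposed: 317×295/842 = 111.0629
  Moderate, Exposed: 201×547/842 = 130.5784
  Moderate, Unexposed: 201×295/842 = 70.4216
  Severe, Exposed: 324×547/842 = 210.4846
  Severe, Unexposed: 324×295/842 = 113.5154
Contributions (O − E)²/E:
  (196 − 205.9371)²/205.9371 = 0.4795
  (121 − 111.0629)²/111.0629 = 0.8891
  (163 − 130.5784)²/130.5784 = 8.0500
  (38 − 70.4216)²/70.4216 = 14.9267
  (188 − 210.4846)²/210.4846 = 2.4019
  (136 − 113.5154)²/113.5154 = 4.4536
χ² = 0.4795 + 0.8891 + 8.0500 + 14.9267 + 2.4019 + 4.4536 = 31.201
df = (3−1)(2−1) = 2. Since 31.201 > 7.378, reject the null hypothesis of independence at α = 0.025.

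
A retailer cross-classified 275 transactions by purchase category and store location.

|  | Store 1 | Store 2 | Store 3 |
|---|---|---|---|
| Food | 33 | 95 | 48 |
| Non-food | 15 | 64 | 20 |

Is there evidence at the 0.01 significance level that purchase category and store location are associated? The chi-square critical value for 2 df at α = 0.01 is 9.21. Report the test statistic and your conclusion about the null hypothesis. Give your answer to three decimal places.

Row totals: 176, 99. Column totals: 48, 159, 68. Grand total N = 275.
Expected counts (row total × column total / N):
  Food, Store 1: 176×48/275 = 30.7200
  Food, Store 2: 176×159/275 = 101.7600
  Food, Store 3: 176×68/275 = 43.5200
  Non-food, Store 1: 99×48/275 = 17.2800
  Non-food, Store 2: 99×159/275 = 57.2400
  Non-food, Store 3: 99×68/275 = 24.4800
Contributions (O − E)²/E:
  (33 − 30.7200)²/30.7200 = 0.1692
  (95 − 101.7600)²/101.7600 = 0.4491
  (48 − 43.5200)²/43.5200 = 0.4612
  (15 − 17.2800)²/17.2800 = 0.3008
  (64 − 57.2400)²/57.2400 = 0.7984
  (20 − 24.4800)²/24.4800 = 0.8199
χ² = 0.1692 + 0.4491 + 0.4612 + 0.3008 + 0.7984 + 0.8199 = 2.999
df = (2−1)(3−1) = 2. Since 2.999 < 9.21, fail to reject the null hypothesis of independence at α = 0.01.

2.999; fail to reject H₀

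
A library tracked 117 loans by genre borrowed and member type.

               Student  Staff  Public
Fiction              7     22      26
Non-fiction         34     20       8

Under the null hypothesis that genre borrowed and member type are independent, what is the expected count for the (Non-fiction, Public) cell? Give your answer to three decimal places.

18.017

Row total (Non-fiction) = 62; column total (Public) = 34; grand total N = 117.
Expected count = (row total × column total) / N = 62 × 34 / 117 = 18.017.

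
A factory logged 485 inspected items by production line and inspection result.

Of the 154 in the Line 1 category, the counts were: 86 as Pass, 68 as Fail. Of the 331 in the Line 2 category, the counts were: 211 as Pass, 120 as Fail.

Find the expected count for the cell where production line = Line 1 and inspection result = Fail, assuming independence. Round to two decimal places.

Row total (Line 1) = 154; column total (Fail) = 188; grand total N = 485.
Expected count = (row total × column total) / N = 154 × 188 / 485 = 59.69.

59.69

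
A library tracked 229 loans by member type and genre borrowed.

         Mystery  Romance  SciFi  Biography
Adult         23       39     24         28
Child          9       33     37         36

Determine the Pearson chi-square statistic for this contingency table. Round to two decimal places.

Row totals: 114, 115. Column totals: 32, 72, 61, 64. Grand total N = 229.
Expected counts (row total × column total / N):
  Adult, Mystery: 114×32/229 = 15.930
  Adult, Romance: 114×72/229 = 35.843
  Adult, SciFi: 114×61/229 = 30.367
  Adult, Biography: 114×64/229 = 31.860
  Child, Mystery: 115×32/229 = 16.070
  Child, Romance: 115×72/229 = 36.157
  Child, SciFi: 115×61/229 = 30.633
  Child, Biography: 115×64/229 = 32.140
Contributions (O − E)²/E:
  (23 − 15.930)²/15.930 = 3.1378
  (39 − 35.843)²/35.843 = 0.2781
  (24 − 30.367)²/30.367 = 1.3350
  (28 − 31.860)²/31.860 = 0.4677
  (9 − 16.070)²/16.070 = 3.1104
  (33 − 36.157)²/36.157 = 0.2756
  (37 − 30.633)²/30.633 = 1.3234
  (36 − 32.140)²/32.140 = 0.4636
χ² = 3.1378 + 0.2781 + 1.3350 + 0.4677 + 3.1104 + 0.2756 + 1.3234 + 0.4636 = 10.39

10.39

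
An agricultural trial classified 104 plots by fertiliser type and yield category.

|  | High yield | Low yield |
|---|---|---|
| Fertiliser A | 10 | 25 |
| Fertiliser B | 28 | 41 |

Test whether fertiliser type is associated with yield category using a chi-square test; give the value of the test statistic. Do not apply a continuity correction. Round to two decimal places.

Row totals: 35, 69. Column totals: 38, 66. Grand total N = 104.
Expected counts (row total × column total / N):
  Fertiliser A, High yield: 35×38/104 = 12.788
  Fertiliser A, Low yield: 35×66/104 = 22.212
  Fertiliser B, High yield: 69×38/104 = 25.212
  Fertiliser B, Low yield: 69×66/104 = 43.788
Contributions (O − E)²/E:
  (10 − 12.788)²/12.788 = 0.6078
  (25 − 22.212)²/22.212 = 0.3499
  (28 − 25.212)²/25.212 = 0.3083
  (41 − 43.788)²/43.788 = 0.1775
χ² = 0.6078 + 0.3499 + 0.3083 + 0.1775 = 1.44

1.44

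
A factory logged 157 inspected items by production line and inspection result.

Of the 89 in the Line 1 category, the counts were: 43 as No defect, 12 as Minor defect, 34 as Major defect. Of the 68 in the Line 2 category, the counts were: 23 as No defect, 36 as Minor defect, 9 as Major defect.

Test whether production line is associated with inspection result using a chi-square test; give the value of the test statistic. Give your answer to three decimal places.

Row totals: 89, 68. Column totals: 66, 48, 43. Grand total N = 157.
Expected counts (row total × column total / N):
  Line 1, No defect: 89×66/157 = 37.4140
  Line 1, Minor defect: 89×48/157 = 27.2102
  Line 1, Major defect: 89×43/157 = 24.3758
  Line 2, No defect: 68×66/157 = 28.5860
  Line 2, Minor defect: 68×48/157 = 20.7898
  Line 2, Major defect: 68×43/157 = 18.6242
Contributions (O − E)²/E:
  (43 − 37.4140)²/37.4140 = 0.8340
  (12 − 27.2102)²/27.2102 = 8.5023
  (34 − 24.3758)²/24.3758 = 3.7999
  (23 − 28.5860)²/28.5860 = 1.0916
  (36 − 20.7898)²/20.7898 = 11.1281
  (9 − 18.6242)²/18.6242 = 4.9734
χ² = 0.8340 + 8.5023 + 3.7999 + 1.0916 + 11.1281 + 4.9734 = 30.329

30.329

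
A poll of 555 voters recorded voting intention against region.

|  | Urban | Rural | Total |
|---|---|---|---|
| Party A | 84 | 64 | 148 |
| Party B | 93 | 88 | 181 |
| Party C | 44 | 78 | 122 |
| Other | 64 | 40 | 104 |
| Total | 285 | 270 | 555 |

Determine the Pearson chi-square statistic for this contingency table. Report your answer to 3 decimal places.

17.462

Grand total N = 555.
Expected counts (row total × column total / N):
  Party A, Urban: 148×285/555 = 76.0000
  Party A, Rural: 148×270/555 = 72.0000
  Party B, Urban: 181×285/555 = 92.9459
  Party B, Rural: 181×270/555 = 88.0541
  Party C, Urban: 122×285/555 = 62.6486
  Party C, Rural: 122×270/555 = 59.3514
  Other, Urban: 104×285/555 = 53.4054
  Other, Rural: 104×270/555 = 50.5946
Contributions (O − E)²/E:
  (84 − 76.0000)²/76.0000 = 0.8421
  (64 − 72.0000)²/72.0000 = 0.8889
  (93 − 92.9459)²/92.9459 = 0.0000
  (88 − 88.0541)²/88.0541 = 0.0000
  (44 − 62.6486)²/62.6486 = 5.5511
  (78 − 59.3514)²/59.3514 = 5.8595
  (64 − 53.4054)²/53.4054 = 2.1018
  (40 − 50.5946)²/50.5946 = 2.2185
χ² = 0.8421 + 0.8889 + 0.0000 + 0.0000 + 5.5511 + 5.8595 + 2.1018 + 2.2185 = 17.462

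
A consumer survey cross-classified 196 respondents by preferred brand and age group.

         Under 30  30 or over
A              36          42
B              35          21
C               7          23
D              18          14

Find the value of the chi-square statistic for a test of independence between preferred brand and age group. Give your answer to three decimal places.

Row totals: 78, 56, 30, 32. Column totals: 96, 100. Grand total N = 196.
Expected counts (row total × column total / N):
  A, Under 30: 78×96/196 = 38.2041
  A, 30 or over: 78×100/196 = 39.7959
  B, Under 30: 56×96/196 = 27.4286
  B, 30 or over: 56×100/196 = 28.5714
  C, Under 30: 30×96/196 = 14.6939
  C, 30 or over: 30×100/196 = 15.3061
  D, Under 30: 32×96/196 = 15.6735
  D, 30 or over: 32×100/196 = 16.3265
Contributions (O − E)²/E:
  (36 − 38.2041)²/38.2041 = 0.1272
  (42 − 39.7959)²/39.7959 = 0.1221
  (35 − 27.4286)²/27.4286 = 2.0900
  (21 − 28.5714)²/28.5714 = 2.0064
  (7 − 14.6939)²/14.6939 = 4.0286
  (23 − 15.3061)²/15.3061 = 3.8675
  (18 − 15.6735)²/15.6735 = 0.3453
  (14 − 16.3265)²/16.3265 = 0.3315
χ² = 0.1272 + 0.1221 + 2.0900 + 2.0064 + 4.0286 + 3.8675 + 0.3453 + 0.3315 = 12.919

12.919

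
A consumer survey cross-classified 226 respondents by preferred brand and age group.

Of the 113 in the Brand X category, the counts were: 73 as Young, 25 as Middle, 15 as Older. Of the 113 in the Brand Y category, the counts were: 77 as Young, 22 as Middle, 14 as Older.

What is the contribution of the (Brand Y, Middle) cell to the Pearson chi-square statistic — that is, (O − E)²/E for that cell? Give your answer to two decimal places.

Row total (Brand Y) = 113; column total (Middle) = 47; N = 226.
Expected count E = 113 × 47 / 226 = 23.500.
Contribution = (O − E)²/E = (22 − 23.500)² / 23.500 = 0.10.

0.10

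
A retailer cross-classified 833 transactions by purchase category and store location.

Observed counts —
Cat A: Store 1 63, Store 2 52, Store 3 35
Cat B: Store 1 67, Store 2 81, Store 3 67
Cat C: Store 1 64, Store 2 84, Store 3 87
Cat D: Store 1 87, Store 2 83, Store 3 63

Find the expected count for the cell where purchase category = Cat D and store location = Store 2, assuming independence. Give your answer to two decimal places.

83.91

Row total (Cat D) = 233; column total (Store 2) = 300; grand total N = 833.
Expected count = (row total × column total) / N = 233 × 300 / 833 = 83.91.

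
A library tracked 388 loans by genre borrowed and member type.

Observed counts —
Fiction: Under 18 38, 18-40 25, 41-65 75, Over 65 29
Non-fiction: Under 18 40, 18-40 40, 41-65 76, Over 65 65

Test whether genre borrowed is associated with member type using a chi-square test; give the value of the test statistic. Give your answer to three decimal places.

Row totals: 167, 221. Column totals: 78, 65, 151, 94. Grand total N = 388.
Expected counts (row total × column total / N):
  Fiction, Under 18: 167×78/388 = 33.5722
  Fiction, 18-40: 167×65/388 = 27.9768
  Fiction, 41-65: 167×151/388 = 64.9923
  Fiction, Over 65: 167×94/388 = 40.4588
  Non-fiction, Under 18: 221×78/388 = 44.4278
  Non-fiction, 18-40: 221×65/388 = 37.0232
  Non-fiction, 41-65: 221×151/388 = 86.0077
  Non-fiction, Over 65: 221×94/388 = 53.5412
Contributions (O − E)²/E:
  (38 − 33.5722)²/33.5722 = 0.5840
  (25 − 27.9768)²/27.9768 = 0.3167
  (75 − 64.9923)²/64.9923 = 1.5410
  (29 − 40.4588)²/40.4588 = 3.2454
  (40 − 44.4278)²/44.4278 = 0.4413
  (40 − 37.0232)²/37.0232 = 0.2393
  (76 − 86.0077)²/86.0077 = 1.1645
  (65 − 53.5412)²/53.5412 = 2.4524
χ² = 0.5840 + 0.3167 + 1.5410 + 3.2454 + 0.4413 + 0.2393 + 1.1645 + 2.4524 = 9.985

9.985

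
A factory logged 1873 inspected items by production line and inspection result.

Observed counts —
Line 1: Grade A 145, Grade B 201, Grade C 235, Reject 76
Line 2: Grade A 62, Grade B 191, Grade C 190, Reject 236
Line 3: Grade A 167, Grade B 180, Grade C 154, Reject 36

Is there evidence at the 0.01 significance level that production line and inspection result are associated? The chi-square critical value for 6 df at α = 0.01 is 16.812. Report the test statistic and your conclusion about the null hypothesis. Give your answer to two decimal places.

Row totals: 657, 679, 537. Column totals: 374, 572, 579, 348. Grand total N = 1873.
Expected counts (row total × column total / N):
  Line 1, Grade A: 657×374/1873 = 131.190
  Line 1, Grade B: 657×572/1873 = 200.643
  Line 1, Grade C: 657×579/1873 = 203.098
  Line 1, Reject: 657×348/1873 = 122.069
  Line 2, Grade A: 679×374/1873 = 135.582
  Line 2, Grade B: 679×572/1873 = 207.361
  Line 2, Grade C: 679×579/1873 = 209.899
  Line 2, Reject: 679×348/1873 = 126.157
  Line 3, Grade A: 537×374/1873 = 107.228
  Line 3, Grade B: 537×572/1873 = 163.996
  Line 3, Grade C: 537×579/1873 = 166.003
  Line 3, Reject: 537×348/1873 = 99.774
Contributions (O − E)²/E:
  (145 − 131.190)²/131.190 = 1.4537
  (201 − 200.643)²/200.643 = 0.0006
  (235 − 203.098)²/203.098 = 5.0111
  (76 − 122.069)²/122.069 = 17.3865
  (62 − 135.582)²/135.582 = 39.9338
  (191 − 207.361)²/207.361 = 1.2909
  (190 − 209.899)²/209.899 = 1.8865
  (236 − 126.157)²/126.157 = 95.6386
  (167 − 107.228)²/107.228 = 33.3186
  (180 − 163.996)²/163.996 = 1.5618
  (154 − 166.003)²/166.003 = 0.8679
  (36 − 99.774)²/99.774 = 40.7634
χ² = 1.4537 + 0.0006 + 5.0111 + 17.3865 + 39.9338 + 1.2909 + 1.8865 + 95.6386 + 33.3186 + 1.5618 + 0.8679 + 40.7634 = 239.11
df = (3−1)(4−1) = 6. Since 239.11 > 16.812, reject the null hypothesis of independence at α = 0.01.

239.11; reject H₀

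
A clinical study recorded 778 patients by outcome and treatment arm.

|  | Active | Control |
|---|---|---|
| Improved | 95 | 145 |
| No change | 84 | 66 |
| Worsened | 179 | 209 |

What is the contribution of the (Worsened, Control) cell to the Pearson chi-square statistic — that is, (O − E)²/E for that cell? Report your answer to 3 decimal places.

0.001

Row total (Worsened) = 388; column total (Control) = 420; N = 778.
Expected count E = 388 × 420 / 778 = 209.4602.
Contribution = (O − E)²/E = (209 − 209.4602)² / 209.4602 = 0.001.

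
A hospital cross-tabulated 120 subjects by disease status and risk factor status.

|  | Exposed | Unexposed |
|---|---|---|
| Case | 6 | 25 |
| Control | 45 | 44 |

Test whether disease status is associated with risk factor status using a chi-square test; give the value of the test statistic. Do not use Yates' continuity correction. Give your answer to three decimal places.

Row totals: 31, 89. Column totals: 51, 69. Grand total N = 120.
Expected counts (row total × column total / N):
  Case, Exposed: 31×51/120 = 13.1750
  Case, Unexposed: 31×69/120 = 17.8250
  Control, Exposed: 89×51/120 = 37.8250
  Control, Unexposed: 89×69/120 = 51.1750
Contributions (O − E)²/E:
  (6 − 13.1750)²/13.1750 = 3.9074
  (25 − 17.8250)²/17.8250 = 2.8881
  (45 − 37.8250)²/37.8250 = 1.3610
  (44 − 51.1750)²/51.1750 = 1.0060
χ² = 3.9074 + 2.8881 + 1.3610 + 1.0060 = 9.163

9.163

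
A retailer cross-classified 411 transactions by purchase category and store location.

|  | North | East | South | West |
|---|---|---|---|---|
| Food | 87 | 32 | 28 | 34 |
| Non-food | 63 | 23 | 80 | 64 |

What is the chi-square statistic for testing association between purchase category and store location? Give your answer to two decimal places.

Row totals: 181, 230. Column totals: 150, 55, 108, 98. Grand total N = 411.
Expected counts (row total × column total / N):
  Food, North: 181×150/411 = 66.058
  Food, East: 181×55/411 = 24.221
  Food, South: 181×108/411 = 47.562
  Food, West: 181×98/411 = 43.158
  Non-food, North: 230×150/411 = 83.942
  Non-food, East: 230×55/411 = 30.779
  Non-food, South: 230×108/411 = 60.438
  Non-food, West: 230×98/411 = 54.842
Contributions (O − E)²/E:
  (87 − 66.058)²/66.058 = 6.6391
  (32 − 24.221)²/24.221 = 2.4984
  (28 − 47.562)²/47.562 = 8.0457
  (34 − 43.158)²/43.158 = 1.9433
  (63 − 83.942)²/83.942 = 5.2246
  (23 − 30.779)²/30.779 = 1.9660
  (80 − 60.438)²/60.438 = 6.3316
  (64 − 54.842)²/54.842 = 1.5293
χ² = 6.6391 + 2.4984 + 8.0457 + 1.9433 + 5.2246 + 1.9660 + 6.3316 + 1.5293 = 34.18

34.18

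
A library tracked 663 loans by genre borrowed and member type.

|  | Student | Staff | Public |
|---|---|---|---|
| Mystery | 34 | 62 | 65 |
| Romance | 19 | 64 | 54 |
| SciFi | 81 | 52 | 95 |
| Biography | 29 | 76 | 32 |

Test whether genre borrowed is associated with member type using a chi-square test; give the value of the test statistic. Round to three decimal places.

55.224

Row totals: 161, 137, 228, 137. Column totals: 163, 254, 246. Grand total N = 663.
Expected counts (row total × column total / N):
  Mystery, Student: 161×163/663 = 39.5822
  Mystery, Staff: 161×254/663 = 61.6802
  Mystery, Public: 161×246/663 = 59.7376
  Romance, Student: 137×163/663 = 33.6817
  Romance, Staff: 137×254/663 = 52.4857
  Romance, Public: 137×246/663 = 50.8326
  SciFi, Student: 228×163/663 = 56.0543
  SciFi, Staff: 228×254/663 = 87.3484
  SciFi, Public: 228×246/663 = 84.5973
  Biography, Student: 137×163/663 = 33.6817
  Biography, Staff: 137×254/663 = 52.4857
  Biography, Public: 137×246/663 = 50.8326
Contributions (O − E)²/E:
  (34 − 39.5822)²/39.5822 = 0.7872
  (62 − 61.6802)²/61.6802 = 0.0017
  (65 − 59.7376)²/59.7376 = 0.4636
  (19 − 33.6817)²/33.6817 = 6.3997
  (64 − 52.4857)²/52.4857 = 2.5260
  (54 − 50.8326)²/50.8326 = 0.1974
  (81 − 56.0543)²/56.0543 = 11.1015
  (52 − 87.3484)²/87.3484 = 14.3049
  (95 − 84.5973)²/84.5973 = 1.2792
  (29 − 33.6817)²/33.6817 = 0.6507
  (76 − 52.4857)²/52.4857 = 10.5347
  (32 − 50.8326)²/50.8326 = 6.9772
χ² = 0.7872 + 0.0017 + 0.4636 + 6.3997 + 2.5260 + 0.1974 + 11.1015 + 14.3049 + 1.2792 + 0.6507 + 10.5347 + 6.9772 = 55.224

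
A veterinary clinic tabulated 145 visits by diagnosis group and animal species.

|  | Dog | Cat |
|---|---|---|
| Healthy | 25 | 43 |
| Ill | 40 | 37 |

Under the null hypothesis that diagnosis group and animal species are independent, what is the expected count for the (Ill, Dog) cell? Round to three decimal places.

34.517

Row total (Ill) = 77; column total (Dog) = 65; grand total N = 145.
Expected count = (row total × column total) / N = 77 × 65 / 145 = 34.517.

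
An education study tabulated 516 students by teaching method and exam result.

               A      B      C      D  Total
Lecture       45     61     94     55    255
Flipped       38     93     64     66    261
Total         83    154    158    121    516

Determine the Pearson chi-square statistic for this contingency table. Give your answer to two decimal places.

13.87

Grand total N = 516.
Expected counts (row total × column total / N):
  Lecture, A: 255×83/516 = 41.017
  Lecture, B: 255×154/516 = 76.105
  Lecture, C: 255×158/516 = 78.081
  Lecture, D: 255×121/516 = 59.797
  Flipped, A: 261×83/516 = 41.983
  Flipped, B: 261×154/516 = 77.895
  Flipped, C: 261×158/516 = 79.919
  Flipped, D: 261×121/516 = 61.203
Contributions (O − E)²/E:
  (45 − 41.017)²/41.017 = 0.3868
  (61 − 76.105)²/76.105 = 2.9980
  (94 − 78.081)²/78.081 = 3.2455
  (55 − 59.797)²/59.797 = 0.3848
  (38 − 41.983)²/41.983 = 0.3779
  (93 − 77.895)²/77.895 = 2.9291
  (64 − 79.919)²/79.919 = 3.1709
  (66 − 61.203)²/61.203 = 0.3760
χ² = 0.3868 + 2.9980 + 3.2455 + 0.3848 + 0.3779 + 2.9291 + 3.1709 + 0.3760 = 13.87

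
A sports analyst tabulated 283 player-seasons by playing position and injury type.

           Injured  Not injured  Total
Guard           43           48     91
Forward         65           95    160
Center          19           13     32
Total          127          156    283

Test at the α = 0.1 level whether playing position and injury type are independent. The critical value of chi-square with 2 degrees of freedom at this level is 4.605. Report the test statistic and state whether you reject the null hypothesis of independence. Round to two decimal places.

4.10; fail to reject H₀

Grand total N = 283.
Expected counts (row total × column total / N):
  Guard, Injured: 91×127/283 = 40.837
  Guard, Not injured: 91×156/283 = 50.163
  Forward, Injured: 160×127/283 = 71.802
  Forward, Not injured: 160×156/283 = 88.198
  Center, Injured: 32×127/283 = 14.360
  Center, Not injured: 32×156/283 = 17.640
Contributions (O − E)²/E:
  (43 − 40.837)²/40.837 = 0.1146
  (48 − 50.163)²/50.163 = 0.0933
  (65 − 71.802)²/71.802 = 0.6444
  (95 − 88.198)²/88.198 = 0.5246
  (19 − 14.360)²/14.360 = 1.4993
  (13 − 17.640)²/17.640 = 1.2205
χ² = 0.1146 + 0.0933 + 0.6444 + 0.5246 + 1.4993 + 1.2205 = 4.10
df = (3−1)(2−1) = 2. Since 4.10 < 4.605, fail to reject the null hypothesis of independence at α = 0.1.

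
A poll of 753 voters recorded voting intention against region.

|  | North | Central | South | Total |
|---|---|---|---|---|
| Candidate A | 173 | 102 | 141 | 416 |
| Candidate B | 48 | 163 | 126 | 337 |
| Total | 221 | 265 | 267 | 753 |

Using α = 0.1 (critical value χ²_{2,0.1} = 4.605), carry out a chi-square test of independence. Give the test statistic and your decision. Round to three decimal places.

Grand total N = 753.
Expected counts (row total × column total / N):
  Candidate A, North: 416×221/753 = 122.0930
  Candidate A, Central: 416×265/753 = 146.4011
  Candidate A, South: 416×267/753 = 147.5060
  Candidate B, North: 337×221/753 = 98.9070
  Candidate B, Central: 337×265/753 = 118.5989
  Candidate B, South: 337×267/753 = 119.4940
Contributions (O − E)²/E:
  (173 − 122.0930)²/122.0930 = 21.2258
  (102 − 146.4011)²/146.4011 = 13.4661
  (141 − 147.5060)²/147.5060 = 0.2870
  (48 − 98.9070)²/98.9070 = 26.2016
  (163 − 118.5989)²/118.5989 = 16.6229
  (126 − 119.4940)²/119.4940 = 0.3542
χ² = 21.2258 + 13.4661 + 0.2870 + 26.2016 + 16.6229 + 0.3542 = 78.158
df = (2−1)(3−1) = 2. Since 78.158 > 4.605, reject the null hypothesis of independence at α = 0.1.

78.158; reject H₀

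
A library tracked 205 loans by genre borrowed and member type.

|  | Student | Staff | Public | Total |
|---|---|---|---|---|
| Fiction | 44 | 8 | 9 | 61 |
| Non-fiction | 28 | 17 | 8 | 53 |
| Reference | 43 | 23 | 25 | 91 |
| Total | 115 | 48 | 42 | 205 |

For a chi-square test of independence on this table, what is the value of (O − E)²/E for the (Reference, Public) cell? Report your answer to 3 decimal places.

Row total (Reference) = 91; column total (Public) = 42; N = 205.
Expected count E = 91 × 42 / 205 = 18.6439.
Contribution = (O − E)²/E = (25 − 18.6439)² / 18.6439 = 2.167.

2.167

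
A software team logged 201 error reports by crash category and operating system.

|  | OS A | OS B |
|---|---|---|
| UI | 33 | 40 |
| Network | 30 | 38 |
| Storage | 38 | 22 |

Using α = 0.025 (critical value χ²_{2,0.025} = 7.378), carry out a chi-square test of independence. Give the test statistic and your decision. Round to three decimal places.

5.874; fail to reject H₀

Row totals: 73, 68, 60. Column totals: 101, 100. Grand total N = 201.
Expected counts (row total × column total / N):
  UI, OS A: 73×101/201 = 36.6816
  UI, OS B: 73×100/201 = 36.3184
  Network, OS A: 68×101/201 = 34.1692
  Network, OS B: 68×100/201 = 33.8308
  Storage, OS A: 60×101/201 = 30.1493
  Storage, OS B: 60×100/201 = 29.8507
Contributions (O − E)²/E:
  (33 − 36.6816)²/36.6816 = 0.3695
  (40 − 36.3184)²/36.3184 = 0.3732
  (30 − 34.1692)²/34.1692 = 0.5087
  (38 − 33.8308)²/33.8308 = 0.5138
  (38 − 30.1493)²/30.1493 = 2.0443
  (22 − 29.8507)²/29.8507 = 2.0647
χ² = 0.3695 + 0.3732 + 0.5087 + 0.5138 + 2.0443 + 2.0647 = 5.874
df = (3−1)(2−1) = 2. Since 5.874 < 7.378, fail to reject the null hypothesis of independence at α = 0.025.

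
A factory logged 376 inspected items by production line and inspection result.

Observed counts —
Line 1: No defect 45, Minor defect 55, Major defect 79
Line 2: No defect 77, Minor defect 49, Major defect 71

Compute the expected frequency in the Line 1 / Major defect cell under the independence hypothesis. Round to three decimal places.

Row total (Line 1) = 179; column total (Major defect) = 150; grand total N = 376.
Expected count = (row total × column total) / N = 179 × 150 / 376 = 71.410.

71.410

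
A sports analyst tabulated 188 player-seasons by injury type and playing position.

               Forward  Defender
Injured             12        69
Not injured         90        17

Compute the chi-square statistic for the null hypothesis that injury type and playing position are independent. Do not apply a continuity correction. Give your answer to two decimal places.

Row totals: 81, 107. Column totals: 102, 86. Grand total N = 188.
Expected counts (row total × column total / N):
  Injured, Forward: 81×102/188 = 43.947
  Injured, Defender: 81×86/188 = 37.053
  Not injured, Forward: 107×102/188 = 58.053
  Not injured, Defender: 107×86/188 = 48.947
Contributions (O − E)²/E:
  (12 − 43.947)²/43.947 = 23.2237
  (69 − 37.053)²/37.053 = 27.5446
  (90 − 58.053)²/58.053 = 17.5807
  (17 − 48.947)²/48.947 = 20.8513
χ² = 23.2237 + 27.5446 + 17.5807 + 20.8513 = 89.20

89.20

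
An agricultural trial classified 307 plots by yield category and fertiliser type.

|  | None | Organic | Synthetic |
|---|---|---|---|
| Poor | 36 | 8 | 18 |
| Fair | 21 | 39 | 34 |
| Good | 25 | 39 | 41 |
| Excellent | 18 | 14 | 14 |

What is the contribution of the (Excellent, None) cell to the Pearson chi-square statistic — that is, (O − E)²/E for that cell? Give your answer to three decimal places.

Row total (Excellent) = 46; column total (None) = 100; N = 307.
Expected count E = 46 × 100 / 307 = 14.9837.
Contribution = (O − E)²/E = (18 − 14.9837)² / 14.9837 = 0.607.

0.607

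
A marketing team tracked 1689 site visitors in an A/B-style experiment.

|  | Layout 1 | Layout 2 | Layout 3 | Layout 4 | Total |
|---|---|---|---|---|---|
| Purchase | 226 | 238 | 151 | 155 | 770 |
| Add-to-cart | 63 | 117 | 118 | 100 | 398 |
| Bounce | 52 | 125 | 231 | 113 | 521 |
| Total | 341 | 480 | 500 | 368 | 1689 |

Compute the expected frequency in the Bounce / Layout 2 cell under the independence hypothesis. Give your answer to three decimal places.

148.064

Row total (Bounce) = 521; column total (Layout 2) = 480; grand total N = 1689.
Expected count = (row total × column total) / N = 521 × 480 / 1689 = 148.064.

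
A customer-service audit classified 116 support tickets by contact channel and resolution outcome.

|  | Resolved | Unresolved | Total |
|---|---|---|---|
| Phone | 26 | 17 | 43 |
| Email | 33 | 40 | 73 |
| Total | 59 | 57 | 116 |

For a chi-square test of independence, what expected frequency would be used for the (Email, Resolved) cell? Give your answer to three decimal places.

Row total (Email) = 73; column total (Resolved) = 59; grand total N = 116.
Expected count = (row total × column total) / N = 73 × 59 / 116 = 37.129.

37.129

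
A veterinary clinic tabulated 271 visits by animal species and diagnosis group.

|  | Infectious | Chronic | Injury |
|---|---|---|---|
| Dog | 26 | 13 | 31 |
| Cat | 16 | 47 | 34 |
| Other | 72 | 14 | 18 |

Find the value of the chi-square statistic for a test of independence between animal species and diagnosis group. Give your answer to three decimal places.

Row totals: 70, 97, 104. Column totals: 114, 74, 83. Grand total N = 271.
Expected counts (row total × column total / N):
  Dog, Infectious: 70×114/271 = 29.4465
  Dog, Chronic: 70×74/271 = 19.1144
  Dog, Injury: 70×83/271 = 21.4391
  Cat, Infectious: 97×114/271 = 40.8044
  Cat, Chronic: 97×74/271 = 26.4871
  Cat, Injury: 97×83/271 = 29.7085
  Other, Infectious: 104×114/271 = 43.7491
  Other, Chronic: 104×74/271 = 28.3985
  Other, Injury: 104×83/271 = 31.8524
Contributions (O − E)²/E:
  (26 − 29.4465)²/29.4465 = 0.4034
  (13 − 19.1144)²/19.1144 = 1.9559
  (31 − 21.4391)²/21.4391 = 4.2637
  (16 − 40.8044)²/40.8044 = 15.0782
  (47 − 26.4871)²/26.4871 = 15.8862
  (34 − 29.7085)²/29.7085 = 0.6199
  (72 − 43.7491)²/43.7491 = 18.2430
  (14 − 28.3985)²/28.3985 = 7.3003
  (18 − 31.8524)²/31.8524 = 6.0243
χ² = 0.4034 + 1.9559 + 4.2637 + 15.0782 + 15.8862 + 0.6199 + 18.2430 + 7.3003 + 6.0243 = 69.775

69.775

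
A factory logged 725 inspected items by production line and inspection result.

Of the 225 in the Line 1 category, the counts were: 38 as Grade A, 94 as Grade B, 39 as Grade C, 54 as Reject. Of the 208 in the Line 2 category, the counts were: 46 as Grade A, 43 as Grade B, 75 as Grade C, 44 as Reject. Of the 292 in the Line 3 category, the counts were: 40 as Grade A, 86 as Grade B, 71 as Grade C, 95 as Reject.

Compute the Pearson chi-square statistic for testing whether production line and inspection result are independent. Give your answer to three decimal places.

42.842

Row totals: 225, 208, 292. Column totals: 124, 223, 185, 193. Grand total N = 725.
Expected counts (row total × column total / N):
  Line 1, Grade A: 225×124/725 = 38.4828
  Line 1, Grade B: 225×223/725 = 69.2069
  Line 1, Grade C: 225×185/725 = 57.4138
  Line 1, Reject: 225×193/725 = 59.8966
  Line 2, Grade A: 208×124/725 = 35.5752
  Line 2, Grade B: 208×223/725 = 63.9779
  Line 2, Grade C: 208×185/725 = 53.0759
  Line 2, Reject: 208×193/725 = 55.3710
  Line 3, Grade A: 292×124/725 = 49.9421
  Line 3, Grade B: 292×223/725 = 89.8152
  Line 3, Grade C: 292×185/725 = 74.5103
  Line 3, Reject: 292×193/725 = 77.7324
Contributions (O − E)²/E:
  (38 − 38.4828)²/38.4828 = 0.0061
  (94 − 69.2069)²/69.2069 = 8.8820
  (39 − 57.4138)²/57.4138 = 5.9057
  (54 − 59.8966)²/59.8966 = 0.5805
  (46 − 35.5752)²/35.5752 = 3.0548
  (43 − 63.9779)²/63.9779 = 6.8785
  (75 − 53.0759)²/53.0759 = 9.0562
  (44 − 55.3710)²/55.3710 = 2.3352
  (40 − 49.9421)²/49.9421 = 1.9792
  (86 − 89.8152)²/89.8152 = 0.1621
  (71 − 74.5103)²/74.5103 = 0.1654
  (95 − 77.7324)²/77.7324 = 3.8359
χ² = 0.0061 + 8.8820 + 5.9057 + 0.5805 + 3.0548 + 6.8785 + 9.0562 + 2.3352 + 1.9792 + 0.1621 + 0.1654 + 3.8359 = 42.842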